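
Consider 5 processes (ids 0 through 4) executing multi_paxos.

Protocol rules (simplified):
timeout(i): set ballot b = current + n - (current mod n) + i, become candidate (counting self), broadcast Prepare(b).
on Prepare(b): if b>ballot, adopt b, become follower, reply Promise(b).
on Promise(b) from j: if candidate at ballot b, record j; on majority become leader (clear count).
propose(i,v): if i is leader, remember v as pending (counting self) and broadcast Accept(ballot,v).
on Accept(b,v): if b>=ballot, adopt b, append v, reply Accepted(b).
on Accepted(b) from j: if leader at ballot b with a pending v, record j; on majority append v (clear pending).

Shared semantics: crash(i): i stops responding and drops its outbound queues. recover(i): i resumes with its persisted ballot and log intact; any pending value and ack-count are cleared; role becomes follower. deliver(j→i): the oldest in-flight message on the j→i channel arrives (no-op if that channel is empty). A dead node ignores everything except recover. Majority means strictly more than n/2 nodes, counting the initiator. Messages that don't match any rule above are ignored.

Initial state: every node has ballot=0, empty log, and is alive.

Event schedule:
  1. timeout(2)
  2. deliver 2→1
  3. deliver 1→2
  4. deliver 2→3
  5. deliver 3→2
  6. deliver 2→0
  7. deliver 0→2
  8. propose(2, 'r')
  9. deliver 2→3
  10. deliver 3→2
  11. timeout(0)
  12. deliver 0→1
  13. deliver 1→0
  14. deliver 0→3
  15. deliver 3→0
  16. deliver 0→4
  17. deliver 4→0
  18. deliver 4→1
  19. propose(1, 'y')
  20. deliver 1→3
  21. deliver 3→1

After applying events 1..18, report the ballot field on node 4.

1. timeout(2):  <2:cand b7 ->
2. deliver 2→1:  <1:foll b7 ->
3. deliver 1→2:  nop
4. deliver 2→3:  <3:foll b7 ->
5. deliver 3→2:  <2:lead b7 ->
6. deliver 2→0:  <0:foll b7 ->
7. deliver 0→2:  nop
8. propose(2,'r'):  nop
9. deliver 2→3:  <3:foll b7 r>
10. deliver 3→2:  nop
11. timeout(0):  <0:cand b10 ->
12. deliver 0→1:  <1:foll b10 ->
13. deliver 1→0:  nop
14. deliver 0→3:  <3:foll b10 r>
15. deliver 3→0:  <0:lead b10 ->
16. deliver 0→4:  <4:foll b10 ->
17. deliver 4→0:  nop
18. deliver 4→1:  nop

10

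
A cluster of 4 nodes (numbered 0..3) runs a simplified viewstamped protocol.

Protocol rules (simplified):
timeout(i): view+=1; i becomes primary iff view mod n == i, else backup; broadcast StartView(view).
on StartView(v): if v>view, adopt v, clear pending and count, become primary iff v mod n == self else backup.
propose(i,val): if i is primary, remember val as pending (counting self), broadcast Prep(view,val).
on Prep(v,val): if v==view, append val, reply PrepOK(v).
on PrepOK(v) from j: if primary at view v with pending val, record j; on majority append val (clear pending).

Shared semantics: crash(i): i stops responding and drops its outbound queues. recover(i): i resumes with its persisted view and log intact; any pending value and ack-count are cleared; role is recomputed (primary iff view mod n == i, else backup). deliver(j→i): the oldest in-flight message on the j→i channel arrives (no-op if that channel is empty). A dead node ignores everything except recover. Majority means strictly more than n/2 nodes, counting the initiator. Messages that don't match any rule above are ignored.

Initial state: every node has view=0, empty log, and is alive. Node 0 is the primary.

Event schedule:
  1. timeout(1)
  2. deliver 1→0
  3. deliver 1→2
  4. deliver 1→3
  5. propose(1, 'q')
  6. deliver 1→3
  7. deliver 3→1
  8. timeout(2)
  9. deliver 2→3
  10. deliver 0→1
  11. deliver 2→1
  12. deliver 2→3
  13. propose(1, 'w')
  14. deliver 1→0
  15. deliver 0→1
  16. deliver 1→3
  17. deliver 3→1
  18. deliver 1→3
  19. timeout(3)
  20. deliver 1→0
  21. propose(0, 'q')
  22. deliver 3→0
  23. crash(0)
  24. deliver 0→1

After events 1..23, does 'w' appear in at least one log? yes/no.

no

[1] timeout(1) → N1(prim v1 [-])
[2] deliver 1→0 → N0(back v1 [-])
[3] deliver 1→2 → N2(back v1 [-])
[4] deliver 1→3 → N3(back v1 [-])
[5] propose(1,'q') → ∅
[6] deliver 1→3 → N3(back v1 [q])
[7] deliver 3→1 → ∅
[8] timeout(2) → N2(prim v2 [-])
[9] deliver 2→3 → N3(back v2 [q])
[10] deliver 0→1 → ∅
[11] deliver 2→1 → N1(back v2 [-])
[12] deliver 2→3 → ∅
[13] propose(1,'w') → ∅
[14] deliver 1→0 → N0(back v1 [q])
[15] deliver 0→1 → ∅
[16] deliver 1→3 → ∅
[17] deliver 3→1 → ∅
[18] deliver 1→3 → ∅
[19] timeout(3) → N3(prim v3 [q])
[20] deliver 1→0 → ∅
[21] propose(0,'q') → ∅
[22] deliver 3→0 → N0(back v3 [q])
[23] crash(0) → N0(✗back v3 [q])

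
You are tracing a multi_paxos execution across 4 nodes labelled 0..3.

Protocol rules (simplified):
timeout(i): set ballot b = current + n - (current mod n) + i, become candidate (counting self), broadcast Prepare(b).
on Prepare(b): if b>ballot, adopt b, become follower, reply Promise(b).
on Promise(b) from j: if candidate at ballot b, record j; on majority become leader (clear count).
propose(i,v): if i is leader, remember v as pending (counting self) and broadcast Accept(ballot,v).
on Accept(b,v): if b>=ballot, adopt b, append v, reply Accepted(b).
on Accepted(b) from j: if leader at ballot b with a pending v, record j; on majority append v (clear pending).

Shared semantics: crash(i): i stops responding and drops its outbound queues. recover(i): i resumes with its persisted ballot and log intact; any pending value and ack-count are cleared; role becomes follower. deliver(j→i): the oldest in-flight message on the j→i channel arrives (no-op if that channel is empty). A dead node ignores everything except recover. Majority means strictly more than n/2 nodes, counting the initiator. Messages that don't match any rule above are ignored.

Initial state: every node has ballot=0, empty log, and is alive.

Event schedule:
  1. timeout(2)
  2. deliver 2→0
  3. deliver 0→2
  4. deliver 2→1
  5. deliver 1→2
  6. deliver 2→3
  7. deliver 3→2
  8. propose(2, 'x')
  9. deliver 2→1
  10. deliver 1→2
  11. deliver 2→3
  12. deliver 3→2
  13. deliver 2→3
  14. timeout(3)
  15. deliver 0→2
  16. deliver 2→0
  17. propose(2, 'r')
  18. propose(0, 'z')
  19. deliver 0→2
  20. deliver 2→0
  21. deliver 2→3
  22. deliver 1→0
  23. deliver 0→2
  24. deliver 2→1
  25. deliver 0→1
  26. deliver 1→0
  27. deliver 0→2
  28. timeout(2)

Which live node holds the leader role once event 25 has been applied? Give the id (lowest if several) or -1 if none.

1. timeout(2):  <2:cand b6 ->
2. deliver 2→0:  <0:foll b6 ->
3. deliver 0→2:  nop
4. deliver 2→1:  <1:foll b6 ->
5. deliver 1→2:  <2:lead b6 ->
6. deliver 2→3:  <3:foll b6 ->
7. deliver 3→2:  nop
8. propose(2,'x'):  nop
9. deliver 2→1:  <1:foll b6 x>
10. deliver 1→2:  nop
11. deliver 2→3:  <3:foll b6 x>
12. deliver 3→2:  <2:lead b6 x>
13. deliver 2→3:  nop
14. timeout(3):  <3:cand b11 x>
15. deliver 0→2:  nop
16. deliver 2→0:  <0:foll b6 x>
17. propose(2,'r'):  nop
18. propose(0,'z'):  nop
19. deliver 0→2:  nop
20. deliver 2→0:  <0:foll b6 x,r>
21. deliver 2→3:  nop
22. deliver 1→0:  nop
23. deliver 0→2:  nop
24. deliver 2→1:  <1:foll b6 x,r>
25. deliver 0→1:  nop

2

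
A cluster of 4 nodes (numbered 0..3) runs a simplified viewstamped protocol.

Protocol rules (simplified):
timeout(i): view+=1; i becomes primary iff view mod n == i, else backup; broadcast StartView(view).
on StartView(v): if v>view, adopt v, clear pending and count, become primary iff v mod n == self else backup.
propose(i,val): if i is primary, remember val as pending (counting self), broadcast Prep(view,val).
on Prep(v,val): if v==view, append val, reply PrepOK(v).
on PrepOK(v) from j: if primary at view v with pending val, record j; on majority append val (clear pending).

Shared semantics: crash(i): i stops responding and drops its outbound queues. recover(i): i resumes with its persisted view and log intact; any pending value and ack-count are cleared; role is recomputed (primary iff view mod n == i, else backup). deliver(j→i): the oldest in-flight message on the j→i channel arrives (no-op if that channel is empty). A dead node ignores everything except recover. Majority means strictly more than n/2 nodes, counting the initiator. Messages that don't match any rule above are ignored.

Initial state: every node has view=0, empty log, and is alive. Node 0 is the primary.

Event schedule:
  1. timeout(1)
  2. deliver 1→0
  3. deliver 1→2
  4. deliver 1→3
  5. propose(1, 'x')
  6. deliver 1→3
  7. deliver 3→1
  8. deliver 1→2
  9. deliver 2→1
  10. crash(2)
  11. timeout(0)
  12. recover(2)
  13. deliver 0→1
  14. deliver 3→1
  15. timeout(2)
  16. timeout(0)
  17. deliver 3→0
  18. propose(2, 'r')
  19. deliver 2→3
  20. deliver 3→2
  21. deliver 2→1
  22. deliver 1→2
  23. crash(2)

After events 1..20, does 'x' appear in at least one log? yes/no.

[1] timeout(1) → N1(prim v1 [-])
[2] deliver 1→0 → N0(back v1 [-])
[3] deliver 1→2 → N2(back v1 [-])
[4] deliver 1→3 → N3(back v1 [-])
[5] propose(1,'x') → ∅
[6] deliver 1→3 → N3(back v1 [x])
[7] deliver 3→1 → ∅
[8] deliver 1→2 → N2(back v1 [x])
[9] deliver 2→1 → N1(prim v1 [x])
[10] crash(2) → N2(✗back v1 [x])
[11] timeout(0) → N0(back v2 [-])
[12] recover(2) → N2(back v1 [x])
[13] deliver 0→1 → N1(back v2 [x])
[14] deliver 3→1 → ∅
[15] timeout(2) → N2(prim v2 [x])
[16] timeout(0) → N0(back v3 [-])
[17] deliver 3→0 → ∅
[18] propose(2,'r') → ∅
[19] deliver 2→3 → N3(back v2 [x])
[20] deliver 3→2 → ∅

yes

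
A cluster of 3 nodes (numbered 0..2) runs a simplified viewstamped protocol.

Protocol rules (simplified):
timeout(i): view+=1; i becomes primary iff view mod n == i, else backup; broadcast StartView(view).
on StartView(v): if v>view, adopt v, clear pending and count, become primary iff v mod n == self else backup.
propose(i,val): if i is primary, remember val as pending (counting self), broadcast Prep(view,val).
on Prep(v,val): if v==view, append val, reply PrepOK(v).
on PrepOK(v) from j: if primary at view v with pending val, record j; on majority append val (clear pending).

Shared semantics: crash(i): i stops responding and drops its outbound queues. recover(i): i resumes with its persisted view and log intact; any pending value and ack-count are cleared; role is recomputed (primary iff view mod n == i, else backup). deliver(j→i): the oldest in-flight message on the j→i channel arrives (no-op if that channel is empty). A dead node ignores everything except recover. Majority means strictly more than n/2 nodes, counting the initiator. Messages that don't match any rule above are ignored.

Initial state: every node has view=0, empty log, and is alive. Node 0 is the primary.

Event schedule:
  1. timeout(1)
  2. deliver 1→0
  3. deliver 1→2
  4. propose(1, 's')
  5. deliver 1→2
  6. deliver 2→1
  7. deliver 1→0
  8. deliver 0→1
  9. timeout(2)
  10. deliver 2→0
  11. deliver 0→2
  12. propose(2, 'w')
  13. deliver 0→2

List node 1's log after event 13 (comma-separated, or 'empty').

s

[1] timeout(1) → N1(prim v1 [-])
[2] deliver 1→0 → N0(back v1 [-])
[3] deliver 1→2 → N2(back v1 [-])
[4] propose(1,'s') → ∅
[5] deliver 1→2 → N2(back v1 [s])
[6] deliver 2→1 → N1(prim v1 [s])
[7] deliver 1→0 → N0(back v1 [s])
[8] deliver 0→1 → ∅
[9] timeout(2) → N2(prim v2 [s])
[10] deliver 2→0 → N0(back v2 [s])
[11] deliver 0→2 → ∅
[12] propose(2,'w') → ∅
[13] deliver 0→2 → ∅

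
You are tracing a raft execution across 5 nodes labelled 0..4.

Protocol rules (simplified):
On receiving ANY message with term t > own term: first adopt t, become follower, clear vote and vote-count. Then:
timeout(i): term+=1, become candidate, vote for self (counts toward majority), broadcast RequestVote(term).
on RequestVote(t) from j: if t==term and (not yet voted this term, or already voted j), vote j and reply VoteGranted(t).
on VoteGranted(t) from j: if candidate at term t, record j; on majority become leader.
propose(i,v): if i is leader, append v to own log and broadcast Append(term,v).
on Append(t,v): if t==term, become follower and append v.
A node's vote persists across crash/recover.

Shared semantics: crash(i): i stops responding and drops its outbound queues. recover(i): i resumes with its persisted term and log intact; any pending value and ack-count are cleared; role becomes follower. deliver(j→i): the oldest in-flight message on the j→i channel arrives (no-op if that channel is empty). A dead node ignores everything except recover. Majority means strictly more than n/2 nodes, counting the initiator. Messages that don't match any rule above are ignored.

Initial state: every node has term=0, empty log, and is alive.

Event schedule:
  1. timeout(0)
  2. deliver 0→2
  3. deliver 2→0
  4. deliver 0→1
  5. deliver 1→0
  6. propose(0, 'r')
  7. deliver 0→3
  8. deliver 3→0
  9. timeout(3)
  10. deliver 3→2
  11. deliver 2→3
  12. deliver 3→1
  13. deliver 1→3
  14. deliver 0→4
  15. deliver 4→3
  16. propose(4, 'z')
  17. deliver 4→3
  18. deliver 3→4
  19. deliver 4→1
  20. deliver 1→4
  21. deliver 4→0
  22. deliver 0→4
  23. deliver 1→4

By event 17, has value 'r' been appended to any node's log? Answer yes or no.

e1 timeout(0): 0[cand,t=1,-]
e2 deliver 0→2: 2[foll,t=1,-]
e3 deliver 2→0: ·
e4 deliver 0→1: 1[foll,t=1,-]
e5 deliver 1→0: 0[lead,t=1,-]
e6 propose(0,'r'): 0[lead,t=1,r]
e7 deliver 0→3: 3[foll,t=1,-]
e8 deliver 3→0: ·
e9 timeout(3): 3[cand,t=2,-]
e10 deliver 3→2: 2[foll,t=2,-]
e11 deliver 2→3: ·
e12 deliver 3→1: 1[foll,t=2,-]
e13 deliver 1→3: 3[lead,t=2,-]
e14 deliver 0→4: 4[foll,t=1,-]
e15 deliver 4→3: ·
e16 propose(4,'z'): ·
e17 deliver 4→3: ·

yes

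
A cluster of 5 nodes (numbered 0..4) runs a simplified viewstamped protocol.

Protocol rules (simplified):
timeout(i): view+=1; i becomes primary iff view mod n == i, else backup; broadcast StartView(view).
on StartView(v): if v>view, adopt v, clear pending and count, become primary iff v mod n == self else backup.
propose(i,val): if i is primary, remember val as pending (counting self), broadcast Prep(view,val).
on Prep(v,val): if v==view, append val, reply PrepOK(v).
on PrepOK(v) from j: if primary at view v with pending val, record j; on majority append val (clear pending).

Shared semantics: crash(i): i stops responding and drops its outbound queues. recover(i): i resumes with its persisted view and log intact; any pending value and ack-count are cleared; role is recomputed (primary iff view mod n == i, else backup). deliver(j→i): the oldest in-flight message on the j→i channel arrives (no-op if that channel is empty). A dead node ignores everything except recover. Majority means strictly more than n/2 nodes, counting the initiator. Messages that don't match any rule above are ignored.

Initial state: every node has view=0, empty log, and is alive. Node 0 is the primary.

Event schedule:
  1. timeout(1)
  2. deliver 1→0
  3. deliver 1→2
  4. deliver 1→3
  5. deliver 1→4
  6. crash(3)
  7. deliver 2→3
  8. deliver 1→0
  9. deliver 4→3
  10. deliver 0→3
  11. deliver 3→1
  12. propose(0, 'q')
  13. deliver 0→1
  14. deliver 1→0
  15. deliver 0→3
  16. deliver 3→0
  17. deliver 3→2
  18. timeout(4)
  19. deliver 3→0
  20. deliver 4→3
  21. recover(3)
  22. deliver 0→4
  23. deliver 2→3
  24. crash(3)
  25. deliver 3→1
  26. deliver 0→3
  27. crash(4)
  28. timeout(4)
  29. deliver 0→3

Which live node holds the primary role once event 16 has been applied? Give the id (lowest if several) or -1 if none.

1

step 1 timeout(1): 1={prim,v=1,log=-}
step 2 deliver 1→0: 0={back,v=1,log=-}
step 3 deliver 1→2: 2={back,v=1,log=-}
step 4 deliver 1→3: 3={back,v=1,log=-}
step 5 deliver 1→4: 4={back,v=1,log=-}
step 6 crash(3): 3={✗back,v=1,log=-}
step 7 deliver 2→3: —
step 8 deliver 1→0: —
step 9 deliver 4→3: —
step 10 deliver 0→3: —
step 11 deliver 3→1: —
step 12 propose(0,'q'): —
step 13 deliver 0→1: —
step 14 deliver 1→0: —
step 15 deliver 0→3: —
step 16 deliver 3→0: —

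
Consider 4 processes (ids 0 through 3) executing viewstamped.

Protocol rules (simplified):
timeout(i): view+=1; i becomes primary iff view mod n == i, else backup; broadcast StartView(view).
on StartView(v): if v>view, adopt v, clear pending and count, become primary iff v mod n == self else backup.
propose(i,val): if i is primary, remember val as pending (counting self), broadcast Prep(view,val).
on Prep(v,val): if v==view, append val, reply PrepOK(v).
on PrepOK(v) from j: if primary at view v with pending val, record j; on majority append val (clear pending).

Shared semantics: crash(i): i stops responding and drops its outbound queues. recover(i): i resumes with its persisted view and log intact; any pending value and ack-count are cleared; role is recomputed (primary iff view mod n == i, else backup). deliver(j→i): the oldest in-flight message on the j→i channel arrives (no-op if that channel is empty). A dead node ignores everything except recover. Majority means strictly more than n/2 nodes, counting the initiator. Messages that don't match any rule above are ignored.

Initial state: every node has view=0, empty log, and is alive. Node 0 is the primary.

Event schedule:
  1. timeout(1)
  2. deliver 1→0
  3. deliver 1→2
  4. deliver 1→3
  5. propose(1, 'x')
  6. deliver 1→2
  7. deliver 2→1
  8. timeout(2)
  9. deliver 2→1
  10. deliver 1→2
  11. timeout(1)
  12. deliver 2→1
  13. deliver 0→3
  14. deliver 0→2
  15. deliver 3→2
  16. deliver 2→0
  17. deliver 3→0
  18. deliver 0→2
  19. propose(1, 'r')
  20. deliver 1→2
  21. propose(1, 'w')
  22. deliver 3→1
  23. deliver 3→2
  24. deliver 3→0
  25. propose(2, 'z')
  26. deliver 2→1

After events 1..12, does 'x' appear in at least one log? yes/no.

after 1 — timeout(1): n1:prim/v1/[-]
after 2 — deliver 1→0: n0:back/v1/[-]
after 3 — deliver 1→2: n2:back/v1/[-]
after 4 — deliver 1→3: n3:back/v1/[-]
after 5 — propose(1,'x'): ·
after 6 — deliver 1→2: n2:back/v1/[x]
after 7 — deliver 2→1: ·
after 8 — timeout(2): n2:prim/v2/[x]
after 9 — deliver 2→1: n1:back/v2/[-]
after 10 — deliver 1→2: ·
after 11 — timeout(1): n1:back/v3/[-]
after 12 — deliver 2→1: ·

yes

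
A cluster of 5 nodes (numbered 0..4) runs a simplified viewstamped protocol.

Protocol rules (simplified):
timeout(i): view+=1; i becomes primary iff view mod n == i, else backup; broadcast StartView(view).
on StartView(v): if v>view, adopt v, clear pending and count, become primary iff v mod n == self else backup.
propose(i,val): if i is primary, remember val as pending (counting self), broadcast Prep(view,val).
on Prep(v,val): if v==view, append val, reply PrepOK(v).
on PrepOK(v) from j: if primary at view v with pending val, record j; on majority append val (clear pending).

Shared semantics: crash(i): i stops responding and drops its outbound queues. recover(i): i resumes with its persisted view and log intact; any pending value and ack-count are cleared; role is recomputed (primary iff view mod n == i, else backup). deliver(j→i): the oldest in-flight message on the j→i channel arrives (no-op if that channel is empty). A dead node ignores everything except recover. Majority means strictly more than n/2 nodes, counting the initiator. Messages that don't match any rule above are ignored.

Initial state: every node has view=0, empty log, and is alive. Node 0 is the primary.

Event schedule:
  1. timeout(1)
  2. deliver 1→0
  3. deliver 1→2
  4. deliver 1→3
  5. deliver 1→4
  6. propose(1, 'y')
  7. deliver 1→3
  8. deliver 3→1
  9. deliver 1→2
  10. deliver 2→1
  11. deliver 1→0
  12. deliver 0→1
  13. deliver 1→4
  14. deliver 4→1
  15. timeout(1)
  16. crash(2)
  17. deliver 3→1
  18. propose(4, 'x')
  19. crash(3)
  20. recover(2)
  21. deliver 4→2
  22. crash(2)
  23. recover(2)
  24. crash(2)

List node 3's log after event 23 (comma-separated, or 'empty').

after 1 — timeout(1): n1:prim/v1/[-]
after 2 — deliver 1→0: n0:back/v1/[-]
after 3 — deliver 1→2: n2:back/v1/[-]
after 4 — deliver 1→3: n3:back/v1/[-]
after 5 — deliver 1→4: n4:back/v1/[-]
after 6 — propose(1,'y'): ·
after 7 — deliver 1→3: n3:back/v1/[y]
after 8 — deliver 3→1: ·
after 9 — deliver 1→2: n2:back/v1/[y]
after 10 — deliver 2→1: n1:prim/v1/[y]
after 11 — deliver 1→0: n0:back/v1/[y]
after 12 — deliver 0→1: ·
after 13 — deliver 1→4: n4:back/v1/[y]
after 14 — deliver 4→1: ·
after 15 — timeout(1): n1:back/v2/[y]
after 16 — crash(2): n2:✗back/v1/[y]
after 17 — deliver 3→1: ·
after 18 — propose(4,'x'): ·
after 19 — crash(3): n3:✗back/v1/[y]
after 20 — recover(2): n2:back/v1/[y]
after 21 — deliver 4→2: ·
after 22 — crash(2): n2:✗back/v1/[y]
after 23 — recover(2): n2:back/v1/[y]

y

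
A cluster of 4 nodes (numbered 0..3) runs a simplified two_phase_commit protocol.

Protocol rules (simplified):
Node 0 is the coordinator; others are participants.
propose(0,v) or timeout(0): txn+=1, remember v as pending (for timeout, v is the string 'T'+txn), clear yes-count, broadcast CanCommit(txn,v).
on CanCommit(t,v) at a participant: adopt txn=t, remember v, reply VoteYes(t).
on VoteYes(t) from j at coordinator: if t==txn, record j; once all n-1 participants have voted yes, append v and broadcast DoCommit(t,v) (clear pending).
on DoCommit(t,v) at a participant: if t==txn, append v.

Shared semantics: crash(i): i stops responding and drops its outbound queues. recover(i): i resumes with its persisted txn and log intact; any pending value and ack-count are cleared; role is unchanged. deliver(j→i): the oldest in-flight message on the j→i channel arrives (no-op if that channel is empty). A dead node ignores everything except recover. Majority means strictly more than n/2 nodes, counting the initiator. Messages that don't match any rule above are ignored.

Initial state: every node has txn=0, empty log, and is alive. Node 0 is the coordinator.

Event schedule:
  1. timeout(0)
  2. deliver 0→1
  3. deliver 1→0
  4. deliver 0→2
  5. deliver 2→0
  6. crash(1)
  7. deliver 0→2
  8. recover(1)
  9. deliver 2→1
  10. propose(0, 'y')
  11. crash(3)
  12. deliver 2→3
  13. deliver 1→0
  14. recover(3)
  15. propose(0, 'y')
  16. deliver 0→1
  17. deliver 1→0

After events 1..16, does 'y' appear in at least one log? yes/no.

no

after 1 — timeout(0): n0:coor/t1/[-]
after 2 — deliver 0→1: n1:part/t1/[-]
after 3 — deliver 1→0: ·
after 4 — deliver 0→2: n2:part/t1/[-]
after 5 — deliver 2→0: ·
after 6 — crash(1): n1:✗part/t1/[-]
after 7 — deliver 0→2: ·
after 8 — recover(1): n1:part/t1/[-]
after 9 — deliver 2→1: ·
after 10 — propose(0,'y'): n0:coor/t2/[-]
after 11 — crash(3): n3:✗part/t0/[-]
after 12 — deliver 2→3: ·
after 13 — deliver 1→0: ·
after 14 — recover(3): n3:part/t0/[-]
after 15 — propose(0,'y'): n0:coor/t3/[-]
after 16 — deliver 0→1: n1:part/t2/[-]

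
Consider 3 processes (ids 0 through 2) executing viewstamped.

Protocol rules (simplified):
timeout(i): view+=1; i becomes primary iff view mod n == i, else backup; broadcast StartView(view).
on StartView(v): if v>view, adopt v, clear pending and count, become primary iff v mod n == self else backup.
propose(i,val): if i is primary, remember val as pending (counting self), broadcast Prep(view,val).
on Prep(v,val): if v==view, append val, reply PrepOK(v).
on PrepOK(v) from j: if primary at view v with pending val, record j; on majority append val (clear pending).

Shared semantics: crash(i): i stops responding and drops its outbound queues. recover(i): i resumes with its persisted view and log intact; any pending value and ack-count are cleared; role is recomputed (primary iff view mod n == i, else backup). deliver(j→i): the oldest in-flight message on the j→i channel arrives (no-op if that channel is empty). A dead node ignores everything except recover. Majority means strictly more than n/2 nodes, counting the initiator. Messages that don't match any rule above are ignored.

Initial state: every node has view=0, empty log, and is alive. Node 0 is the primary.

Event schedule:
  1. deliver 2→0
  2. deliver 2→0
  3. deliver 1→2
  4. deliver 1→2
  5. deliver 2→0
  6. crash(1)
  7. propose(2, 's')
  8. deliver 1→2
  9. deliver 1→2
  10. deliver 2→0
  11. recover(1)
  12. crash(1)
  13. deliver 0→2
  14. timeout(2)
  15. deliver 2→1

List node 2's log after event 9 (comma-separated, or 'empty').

empty

1. deliver 2→0:  nop
2. deliver 2→0:  nop
3. deliver 1→2:  nop
4. deliver 1→2:  nop
5. deliver 2→0:  nop
6. crash(1):  <1:✗back v0 ->
7. propose(2,'s'):  nop
8. deliver 1→2:  nop
9. deliver 1→2:  nop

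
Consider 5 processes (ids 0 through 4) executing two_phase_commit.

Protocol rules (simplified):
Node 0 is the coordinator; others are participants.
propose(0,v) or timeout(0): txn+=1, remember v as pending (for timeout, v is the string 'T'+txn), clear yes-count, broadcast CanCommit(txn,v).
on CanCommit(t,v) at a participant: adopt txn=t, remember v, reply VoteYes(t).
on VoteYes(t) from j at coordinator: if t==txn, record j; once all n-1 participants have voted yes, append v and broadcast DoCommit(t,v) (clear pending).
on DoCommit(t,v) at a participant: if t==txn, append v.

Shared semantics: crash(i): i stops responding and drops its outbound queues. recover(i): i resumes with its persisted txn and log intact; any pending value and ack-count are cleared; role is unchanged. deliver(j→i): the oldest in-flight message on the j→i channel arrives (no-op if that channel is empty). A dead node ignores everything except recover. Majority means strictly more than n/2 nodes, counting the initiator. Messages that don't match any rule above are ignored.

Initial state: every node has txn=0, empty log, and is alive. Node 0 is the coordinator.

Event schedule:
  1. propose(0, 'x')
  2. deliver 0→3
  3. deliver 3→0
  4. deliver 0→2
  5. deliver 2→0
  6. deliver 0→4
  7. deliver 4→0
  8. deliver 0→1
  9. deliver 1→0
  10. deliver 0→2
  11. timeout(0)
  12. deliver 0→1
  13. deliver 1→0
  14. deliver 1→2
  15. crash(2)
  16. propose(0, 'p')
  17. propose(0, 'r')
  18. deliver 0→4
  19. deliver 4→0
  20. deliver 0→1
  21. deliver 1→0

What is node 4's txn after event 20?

1

e1 propose(0,'x'): 0[coor,t=1,-]
e2 deliver 0→3: 3[part,t=1,-]
e3 deliver 3→0: ·
e4 deliver 0→2: 2[part,t=1,-]
e5 deliver 2→0: ·
e6 deliver 0→4: 4[part,t=1,-]
e7 deliver 4→0: ·
e8 deliver 0→1: 1[part,t=1,-]
e9 deliver 1→0: 0[coor,t=1,x]
e10 deliver 0→2: 2[part,t=1,x]
e11 timeout(0): 0[coor,t=2,x]
e12 deliver 0→1: 1[part,t=1,x]
e13 deliver 1→0: ·
e14 deliver 1→2: ·
e15 crash(2): 2[✗part,t=1,x]
e16 propose(0,'p'): 0[coor,t=3,x]
e17 propose(0,'r'): 0[coor,t=4,x]
e18 deliver 0→4: 4[part,t=1,x]
e19 deliver 4→0: ·
e20 deliver 0→1: 1[part,t=2,x]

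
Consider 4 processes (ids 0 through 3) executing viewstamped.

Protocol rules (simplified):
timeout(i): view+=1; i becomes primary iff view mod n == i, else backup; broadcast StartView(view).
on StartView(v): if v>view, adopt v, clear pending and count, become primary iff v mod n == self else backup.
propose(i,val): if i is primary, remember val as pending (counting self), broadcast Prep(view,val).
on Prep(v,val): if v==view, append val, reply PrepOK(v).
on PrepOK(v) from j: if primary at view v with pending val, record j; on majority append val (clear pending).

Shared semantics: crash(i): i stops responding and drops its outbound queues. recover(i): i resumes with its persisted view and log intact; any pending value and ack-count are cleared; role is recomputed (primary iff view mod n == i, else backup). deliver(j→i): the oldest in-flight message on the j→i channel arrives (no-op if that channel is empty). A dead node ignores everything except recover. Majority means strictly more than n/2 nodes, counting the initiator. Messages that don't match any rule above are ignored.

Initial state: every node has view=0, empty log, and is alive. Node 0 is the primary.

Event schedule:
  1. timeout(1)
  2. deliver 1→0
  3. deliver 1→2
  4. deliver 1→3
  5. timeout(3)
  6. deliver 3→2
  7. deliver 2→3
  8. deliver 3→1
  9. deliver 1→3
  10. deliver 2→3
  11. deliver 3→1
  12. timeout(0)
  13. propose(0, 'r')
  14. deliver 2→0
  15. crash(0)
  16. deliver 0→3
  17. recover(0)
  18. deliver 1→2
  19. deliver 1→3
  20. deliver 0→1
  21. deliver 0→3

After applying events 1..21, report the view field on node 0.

2

[1] timeout(1) → N1(prim v1 [-])
[2] deliver 1→0 → N0(back v1 [-])
[3] deliver 1→2 → N2(back v1 [-])
[4] deliver 1→3 → N3(back v1 [-])
[5] timeout(3) → N3(back v2 [-])
[6] deliver 3→2 → N2(prim v2 [-])
[7] deliver 2→3 → ∅
[8] deliver 3→1 → N1(back v2 [-])
[9] deliver 1→3 → ∅
[10] deliver 2→3 → ∅
[11] deliver 3→1 → ∅
[12] timeout(0) → N0(back v2 [-])
[13] propose(0,'r') → ∅
[14] deliver 2→0 → ∅
[15] crash(0) → N0(✗back v2 [-])
[16] deliver 0→3 → ∅
[17] recover(0) → N0(back v2 [-])
[18] deliver 1→2 → ∅
[19] deliver 1→3 → ∅
[20] deliver 0→1 → ∅
[21] deliver 0→3 → ∅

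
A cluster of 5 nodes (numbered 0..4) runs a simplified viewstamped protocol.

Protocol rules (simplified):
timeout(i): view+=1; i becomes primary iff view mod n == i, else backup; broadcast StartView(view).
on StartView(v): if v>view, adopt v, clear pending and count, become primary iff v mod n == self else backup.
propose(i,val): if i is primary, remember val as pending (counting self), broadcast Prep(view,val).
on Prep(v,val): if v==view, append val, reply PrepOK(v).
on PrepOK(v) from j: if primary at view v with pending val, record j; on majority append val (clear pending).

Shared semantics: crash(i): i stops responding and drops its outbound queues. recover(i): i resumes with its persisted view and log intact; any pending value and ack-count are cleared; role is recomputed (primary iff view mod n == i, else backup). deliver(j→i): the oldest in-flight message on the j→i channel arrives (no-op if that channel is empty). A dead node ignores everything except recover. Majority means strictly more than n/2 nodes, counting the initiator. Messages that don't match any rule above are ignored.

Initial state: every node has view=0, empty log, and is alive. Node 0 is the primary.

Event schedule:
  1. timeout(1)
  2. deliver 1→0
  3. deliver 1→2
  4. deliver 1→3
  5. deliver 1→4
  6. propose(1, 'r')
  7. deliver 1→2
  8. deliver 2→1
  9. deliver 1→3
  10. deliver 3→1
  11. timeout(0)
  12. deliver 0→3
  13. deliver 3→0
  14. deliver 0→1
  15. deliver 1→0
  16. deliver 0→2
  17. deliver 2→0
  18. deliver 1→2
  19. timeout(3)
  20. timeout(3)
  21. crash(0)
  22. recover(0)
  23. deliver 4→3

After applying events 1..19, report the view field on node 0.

2

e1 timeout(1): 1[prim,v=1,-]
e2 deliver 1→0: 0[back,v=1,-]
e3 deliver 1→2: 2[back,v=1,-]
e4 deliver 1→3: 3[back,v=1,-]
e5 deliver 1→4: 4[back,v=1,-]
e6 propose(1,'r'): ·
e7 deliver 1→2: 2[back,v=1,r]
e8 deliver 2→1: ·
e9 deliver 1→3: 3[back,v=1,r]
e10 deliver 3→1: 1[prim,v=1,r]
e11 timeout(0): 0[back,v=2,-]
e12 deliver 0→3: 3[back,v=2,r]
e13 deliver 3→0: ·
e14 deliver 0→1: 1[back,v=2,r]
e15 deliver 1→0: ·
e16 deliver 0→2: 2[prim,v=2,r]
e17 deliver 2→0: ·
e18 deliver 1→2: ·
e19 timeout(3): 3[prim,v=3,r]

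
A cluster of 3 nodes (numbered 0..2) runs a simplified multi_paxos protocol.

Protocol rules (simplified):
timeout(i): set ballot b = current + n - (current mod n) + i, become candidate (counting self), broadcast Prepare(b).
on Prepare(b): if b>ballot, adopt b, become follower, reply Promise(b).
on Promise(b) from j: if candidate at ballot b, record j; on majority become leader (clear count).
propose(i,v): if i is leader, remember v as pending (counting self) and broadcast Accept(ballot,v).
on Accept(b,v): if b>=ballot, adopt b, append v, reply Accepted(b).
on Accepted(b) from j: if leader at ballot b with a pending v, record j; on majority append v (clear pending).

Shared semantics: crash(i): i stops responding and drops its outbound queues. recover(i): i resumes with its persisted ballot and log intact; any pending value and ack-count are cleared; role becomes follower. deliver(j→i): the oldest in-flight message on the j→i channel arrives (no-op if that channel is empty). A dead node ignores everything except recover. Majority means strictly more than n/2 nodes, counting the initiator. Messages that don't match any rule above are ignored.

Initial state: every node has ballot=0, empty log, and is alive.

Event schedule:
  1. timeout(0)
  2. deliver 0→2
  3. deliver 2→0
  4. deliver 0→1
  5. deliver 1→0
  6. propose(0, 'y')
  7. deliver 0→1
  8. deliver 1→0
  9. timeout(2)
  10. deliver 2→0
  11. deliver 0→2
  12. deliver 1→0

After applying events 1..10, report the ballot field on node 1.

[1] timeout(0) → N0(cand b3 [-])
[2] deliver 0→2 → N2(foll b3 [-])
[3] deliver 2→0 → N0(lead b3 [-])
[4] deliver 0→1 → N1(foll b3 [-])
[5] deliver 1→0 → ∅
[6] propose(0,'y') → ∅
[7] deliver 0→1 → N1(foll b3 [y])
[8] deliver 1→0 → N0(lead b3 [y])
[9] timeout(2) → N2(cand b8 [-])
[10] deliver 2→0 → N0(foll b8 [y])

3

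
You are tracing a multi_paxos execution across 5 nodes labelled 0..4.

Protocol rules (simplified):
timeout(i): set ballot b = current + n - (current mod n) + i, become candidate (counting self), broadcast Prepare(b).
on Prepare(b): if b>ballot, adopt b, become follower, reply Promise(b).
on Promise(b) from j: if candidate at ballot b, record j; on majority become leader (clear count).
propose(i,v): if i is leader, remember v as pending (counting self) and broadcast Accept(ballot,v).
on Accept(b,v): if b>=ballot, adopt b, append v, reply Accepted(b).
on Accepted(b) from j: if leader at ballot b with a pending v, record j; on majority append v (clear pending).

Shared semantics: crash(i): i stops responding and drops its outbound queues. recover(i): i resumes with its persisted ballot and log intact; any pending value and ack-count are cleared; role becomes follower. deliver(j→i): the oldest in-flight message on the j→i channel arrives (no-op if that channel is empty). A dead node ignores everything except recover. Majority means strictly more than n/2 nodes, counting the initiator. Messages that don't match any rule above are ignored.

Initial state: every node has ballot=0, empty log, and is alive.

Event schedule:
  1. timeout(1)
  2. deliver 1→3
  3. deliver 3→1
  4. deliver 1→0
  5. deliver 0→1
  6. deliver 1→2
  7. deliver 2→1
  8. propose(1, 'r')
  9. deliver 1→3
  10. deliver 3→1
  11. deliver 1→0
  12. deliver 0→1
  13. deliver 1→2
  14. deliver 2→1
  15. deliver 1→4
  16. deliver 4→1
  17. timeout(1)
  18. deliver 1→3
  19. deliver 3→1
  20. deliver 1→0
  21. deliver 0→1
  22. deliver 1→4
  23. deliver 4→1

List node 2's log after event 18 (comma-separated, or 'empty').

1. timeout(1):  <1:cand b6 ->
2. deliver 1→3:  <3:foll b6 ->
3. deliver 3→1:  nop
4. deliver 1→0:  <0:foll b6 ->
5. deliver 0→1:  <1:lead b6 ->
6. deliver 1→2:  <2:foll b6 ->
7. deliver 2→1:  nop
8. propose(1,'r'):  nop
9. deliver 1→3:  <3:foll b6 r>
10. deliver 3→1:  nop
11. deliver 1→0:  <0:foll b6 r>
12. deliver 0→1:  <1:lead b6 r>
13. deliver 1→2:  <2:foll b6 r>
14. deliver 2→1:  nop
15. deliver 1→4:  <4:foll b6 ->
16. deliver 4→1:  nop
17. timeout(1):  <1:cand b11 r>
18. deliver 1→3:  <3:foll b11 r>

r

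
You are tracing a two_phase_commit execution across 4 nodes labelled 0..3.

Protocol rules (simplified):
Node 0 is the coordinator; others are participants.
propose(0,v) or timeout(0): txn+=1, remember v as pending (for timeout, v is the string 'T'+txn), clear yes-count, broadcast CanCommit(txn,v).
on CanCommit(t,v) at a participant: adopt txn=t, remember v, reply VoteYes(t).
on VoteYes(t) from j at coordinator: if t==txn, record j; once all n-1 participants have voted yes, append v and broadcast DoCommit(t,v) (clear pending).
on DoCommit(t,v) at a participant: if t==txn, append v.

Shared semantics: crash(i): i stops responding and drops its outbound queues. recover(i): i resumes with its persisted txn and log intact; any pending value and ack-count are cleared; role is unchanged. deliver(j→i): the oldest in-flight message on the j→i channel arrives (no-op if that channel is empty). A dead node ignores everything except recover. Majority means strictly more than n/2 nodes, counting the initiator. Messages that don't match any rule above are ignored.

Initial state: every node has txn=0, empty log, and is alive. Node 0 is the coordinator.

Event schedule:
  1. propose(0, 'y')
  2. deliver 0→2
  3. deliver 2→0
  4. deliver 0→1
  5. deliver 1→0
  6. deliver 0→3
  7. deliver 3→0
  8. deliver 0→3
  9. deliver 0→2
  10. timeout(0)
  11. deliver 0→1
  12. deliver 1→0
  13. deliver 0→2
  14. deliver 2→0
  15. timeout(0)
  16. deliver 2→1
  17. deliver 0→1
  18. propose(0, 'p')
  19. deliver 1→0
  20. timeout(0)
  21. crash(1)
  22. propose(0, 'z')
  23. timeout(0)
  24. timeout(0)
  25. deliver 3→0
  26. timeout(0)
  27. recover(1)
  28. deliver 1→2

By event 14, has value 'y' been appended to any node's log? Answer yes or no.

yes

1. propose(0,'y'):  <0:coor t1 ->
2. deliver 0→2:  <2:part t1 ->
3. deliver 2→0:  nop
4. deliver 0→1:  <1:part t1 ->
5. deliver 1→0:  nop
6. deliver 0→3:  <3:part t1 ->
7. deliver 3→0:  <0:coor t1 y>
8. deliver 0→3:  <3:part t1 y>
9. deliver 0→2:  <2:part t1 y>
10. timeout(0):  <0:coor t2 y>
11. deliver 0→1:  <1:part t1 y>
12. deliver 1→0:  nop
13. deliver 0→2:  <2:part t2 y>
14. deliver 2→0:  nop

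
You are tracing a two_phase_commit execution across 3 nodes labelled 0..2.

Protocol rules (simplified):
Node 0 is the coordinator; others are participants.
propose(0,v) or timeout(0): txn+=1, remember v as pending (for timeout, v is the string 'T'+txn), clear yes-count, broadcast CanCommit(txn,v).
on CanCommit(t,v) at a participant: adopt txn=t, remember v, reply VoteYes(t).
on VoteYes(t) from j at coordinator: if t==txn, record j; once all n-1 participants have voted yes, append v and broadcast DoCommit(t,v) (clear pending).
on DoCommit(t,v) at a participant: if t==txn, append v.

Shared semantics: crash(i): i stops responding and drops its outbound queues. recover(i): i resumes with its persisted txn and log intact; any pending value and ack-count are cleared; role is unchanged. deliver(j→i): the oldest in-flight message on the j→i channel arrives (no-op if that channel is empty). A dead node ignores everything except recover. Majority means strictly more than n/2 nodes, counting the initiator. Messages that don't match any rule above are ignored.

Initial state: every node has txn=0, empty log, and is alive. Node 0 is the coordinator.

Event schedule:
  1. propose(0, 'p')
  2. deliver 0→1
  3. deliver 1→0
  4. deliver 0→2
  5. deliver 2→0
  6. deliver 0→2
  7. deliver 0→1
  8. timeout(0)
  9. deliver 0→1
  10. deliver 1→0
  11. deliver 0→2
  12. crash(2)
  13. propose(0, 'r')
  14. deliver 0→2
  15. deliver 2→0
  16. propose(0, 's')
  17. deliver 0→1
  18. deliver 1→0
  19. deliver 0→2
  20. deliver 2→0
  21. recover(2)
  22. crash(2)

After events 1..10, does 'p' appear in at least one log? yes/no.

yes

after 1 — propose(0,'p'): n0:coor/t1/[-]
after 2 — deliver 0→1: n1:part/t1/[-]
after 3 — deliver 1→0: ·
after 4 — deliver 0→2: n2:part/t1/[-]
after 5 — deliver 2→0: n0:coor/t1/[p]
after 6 — deliver 0→2: n2:part/t1/[p]
after 7 — deliver 0→1: n1:part/t1/[p]
after 8 — timeout(0): n0:coor/t2/[p]
after 9 — deliver 0→1: n1:part/t2/[p]
after 10 — deliver 1→0: ·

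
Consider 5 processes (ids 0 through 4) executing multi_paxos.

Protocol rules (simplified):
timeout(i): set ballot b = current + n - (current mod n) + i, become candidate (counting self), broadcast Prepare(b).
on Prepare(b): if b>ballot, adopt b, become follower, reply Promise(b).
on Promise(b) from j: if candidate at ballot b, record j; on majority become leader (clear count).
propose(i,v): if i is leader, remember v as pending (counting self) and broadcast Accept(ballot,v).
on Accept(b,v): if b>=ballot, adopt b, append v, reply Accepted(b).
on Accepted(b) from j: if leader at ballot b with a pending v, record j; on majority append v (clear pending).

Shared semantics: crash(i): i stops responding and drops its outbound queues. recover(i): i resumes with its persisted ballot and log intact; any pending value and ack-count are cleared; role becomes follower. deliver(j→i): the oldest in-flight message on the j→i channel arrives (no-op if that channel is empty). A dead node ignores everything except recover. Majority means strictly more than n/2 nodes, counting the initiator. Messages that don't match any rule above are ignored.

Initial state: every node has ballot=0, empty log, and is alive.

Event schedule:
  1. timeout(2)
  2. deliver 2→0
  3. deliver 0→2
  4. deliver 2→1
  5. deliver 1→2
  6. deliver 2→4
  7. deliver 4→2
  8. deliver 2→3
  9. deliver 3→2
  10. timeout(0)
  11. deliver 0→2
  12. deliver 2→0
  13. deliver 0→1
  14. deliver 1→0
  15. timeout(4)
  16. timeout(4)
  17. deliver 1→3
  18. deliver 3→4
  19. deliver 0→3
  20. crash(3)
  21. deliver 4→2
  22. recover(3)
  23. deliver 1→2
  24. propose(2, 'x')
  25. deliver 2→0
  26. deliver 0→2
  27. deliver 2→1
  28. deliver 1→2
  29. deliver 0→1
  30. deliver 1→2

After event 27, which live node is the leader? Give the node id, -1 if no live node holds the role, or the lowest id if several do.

[1] timeout(2) → N2(cand b7 [-])
[2] deliver 2→0 → N0(foll b7 [-])
[3] deliver 0→2 → ∅
[4] deliver 2→1 → N1(foll b7 [-])
[5] deliver 1→2 → N2(lead b7 [-])
[6] deliver 2→4 → N4(foll b7 [-])
[7] deliver 4→2 → ∅
[8] deliver 2→3 → N3(foll b7 [-])
[9] deliver 3→2 → ∅
[10] timeout(0) → N0(cand b10 [-])
[11] deliver 0→2 → N2(foll b10 [-])
[12] deliver 2→0 → ∅
[13] deliver 0→1 → N1(foll b10 [-])
[14] deliver 1→0 → N0(lead b10 [-])
[15] timeout(4) → N4(cand b14 [-])
[16] timeout(4) → N4(cand b19 [-])
[17] deliver 1→3 → ∅
[18] deliver 3→4 → ∅
[19] deliver 0→3 → N3(foll b10 [-])
[20] crash(3) → N3(✗foll b10 [-])
[21] deliver 4→2 → N2(foll b14 [-])
[22] recover(3) → N3(foll b10 [-])
[23] deliver 1→2 → ∅
[24] propose(2,'x') → ∅
[25] deliver 2→0 → ∅
[26] deliver 0→2 → ∅
[27] deliver 2→1 → ∅

0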